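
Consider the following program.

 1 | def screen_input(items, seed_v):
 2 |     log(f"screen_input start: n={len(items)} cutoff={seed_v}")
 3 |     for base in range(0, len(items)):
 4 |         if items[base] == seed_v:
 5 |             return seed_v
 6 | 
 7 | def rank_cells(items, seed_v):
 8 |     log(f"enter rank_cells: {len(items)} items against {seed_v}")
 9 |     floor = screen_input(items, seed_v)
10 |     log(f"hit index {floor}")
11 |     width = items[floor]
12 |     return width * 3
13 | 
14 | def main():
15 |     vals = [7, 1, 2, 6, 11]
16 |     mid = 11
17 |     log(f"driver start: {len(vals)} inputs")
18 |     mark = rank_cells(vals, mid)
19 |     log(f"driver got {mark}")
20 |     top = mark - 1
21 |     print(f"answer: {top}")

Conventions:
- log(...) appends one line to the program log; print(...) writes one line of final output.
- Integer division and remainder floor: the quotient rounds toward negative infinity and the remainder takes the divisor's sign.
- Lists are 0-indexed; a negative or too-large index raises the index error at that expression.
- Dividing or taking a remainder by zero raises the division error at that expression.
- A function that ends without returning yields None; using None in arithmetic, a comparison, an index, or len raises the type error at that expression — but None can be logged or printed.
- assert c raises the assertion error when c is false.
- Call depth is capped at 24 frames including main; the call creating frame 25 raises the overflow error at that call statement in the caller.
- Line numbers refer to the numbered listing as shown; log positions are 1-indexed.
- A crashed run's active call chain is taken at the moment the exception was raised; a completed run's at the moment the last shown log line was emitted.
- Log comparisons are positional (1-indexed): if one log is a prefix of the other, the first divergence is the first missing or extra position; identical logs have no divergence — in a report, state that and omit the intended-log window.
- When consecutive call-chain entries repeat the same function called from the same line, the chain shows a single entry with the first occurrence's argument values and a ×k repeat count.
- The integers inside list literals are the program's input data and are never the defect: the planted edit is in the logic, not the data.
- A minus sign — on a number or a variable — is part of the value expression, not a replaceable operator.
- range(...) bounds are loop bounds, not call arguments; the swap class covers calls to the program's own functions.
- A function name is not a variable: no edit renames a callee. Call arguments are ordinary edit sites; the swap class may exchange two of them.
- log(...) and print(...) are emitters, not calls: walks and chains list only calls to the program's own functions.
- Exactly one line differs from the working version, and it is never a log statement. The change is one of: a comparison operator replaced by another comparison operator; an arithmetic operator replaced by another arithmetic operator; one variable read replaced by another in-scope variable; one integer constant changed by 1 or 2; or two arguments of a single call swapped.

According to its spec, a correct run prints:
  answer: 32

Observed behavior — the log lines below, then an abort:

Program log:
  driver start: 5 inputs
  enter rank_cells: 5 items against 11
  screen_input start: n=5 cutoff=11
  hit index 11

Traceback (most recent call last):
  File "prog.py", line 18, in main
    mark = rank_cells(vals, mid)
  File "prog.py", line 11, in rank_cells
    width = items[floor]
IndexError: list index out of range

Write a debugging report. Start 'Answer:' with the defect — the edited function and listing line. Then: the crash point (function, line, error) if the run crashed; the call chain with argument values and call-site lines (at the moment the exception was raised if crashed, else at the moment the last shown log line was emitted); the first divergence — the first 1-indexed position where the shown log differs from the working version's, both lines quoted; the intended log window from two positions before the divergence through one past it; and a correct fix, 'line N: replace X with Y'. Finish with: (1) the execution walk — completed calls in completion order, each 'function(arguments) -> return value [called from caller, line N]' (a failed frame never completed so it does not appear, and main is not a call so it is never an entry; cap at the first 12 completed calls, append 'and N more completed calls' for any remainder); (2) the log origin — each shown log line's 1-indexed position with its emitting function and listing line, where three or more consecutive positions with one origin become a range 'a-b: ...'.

Answer: the defect is in screen_input at line 5.
Core observation: Position 4 is the first bad log line: 'hit index 11' should read 'hit index 4'.
Crash: rank_cells, line 11, IndexError.
Call chain: main -> rank_cells([7, 1, 2, 6, 11], 11) (called at line 18).
First divergence: position 4 — shown 'hit index 11', intended 'hit index 4'.
Intended log window:
  2: enter rank_cells: 5 items against 11
  3: screen_input start: n=5 cutoff=11
  4: hit index 4
  5: driver got 33
Execution walk:
  screen_input([7, 1, 2, 6, 11], 11) -> 11  [called from rank_cells, line 9]
Origin of each log line:
  1: from main, line 17
  2: from rank_cells, line 8
  3: from screen_input, line 2
  4: from rank_cells, line 10
A correct fix: line 5: replace `seed_v` with `base`.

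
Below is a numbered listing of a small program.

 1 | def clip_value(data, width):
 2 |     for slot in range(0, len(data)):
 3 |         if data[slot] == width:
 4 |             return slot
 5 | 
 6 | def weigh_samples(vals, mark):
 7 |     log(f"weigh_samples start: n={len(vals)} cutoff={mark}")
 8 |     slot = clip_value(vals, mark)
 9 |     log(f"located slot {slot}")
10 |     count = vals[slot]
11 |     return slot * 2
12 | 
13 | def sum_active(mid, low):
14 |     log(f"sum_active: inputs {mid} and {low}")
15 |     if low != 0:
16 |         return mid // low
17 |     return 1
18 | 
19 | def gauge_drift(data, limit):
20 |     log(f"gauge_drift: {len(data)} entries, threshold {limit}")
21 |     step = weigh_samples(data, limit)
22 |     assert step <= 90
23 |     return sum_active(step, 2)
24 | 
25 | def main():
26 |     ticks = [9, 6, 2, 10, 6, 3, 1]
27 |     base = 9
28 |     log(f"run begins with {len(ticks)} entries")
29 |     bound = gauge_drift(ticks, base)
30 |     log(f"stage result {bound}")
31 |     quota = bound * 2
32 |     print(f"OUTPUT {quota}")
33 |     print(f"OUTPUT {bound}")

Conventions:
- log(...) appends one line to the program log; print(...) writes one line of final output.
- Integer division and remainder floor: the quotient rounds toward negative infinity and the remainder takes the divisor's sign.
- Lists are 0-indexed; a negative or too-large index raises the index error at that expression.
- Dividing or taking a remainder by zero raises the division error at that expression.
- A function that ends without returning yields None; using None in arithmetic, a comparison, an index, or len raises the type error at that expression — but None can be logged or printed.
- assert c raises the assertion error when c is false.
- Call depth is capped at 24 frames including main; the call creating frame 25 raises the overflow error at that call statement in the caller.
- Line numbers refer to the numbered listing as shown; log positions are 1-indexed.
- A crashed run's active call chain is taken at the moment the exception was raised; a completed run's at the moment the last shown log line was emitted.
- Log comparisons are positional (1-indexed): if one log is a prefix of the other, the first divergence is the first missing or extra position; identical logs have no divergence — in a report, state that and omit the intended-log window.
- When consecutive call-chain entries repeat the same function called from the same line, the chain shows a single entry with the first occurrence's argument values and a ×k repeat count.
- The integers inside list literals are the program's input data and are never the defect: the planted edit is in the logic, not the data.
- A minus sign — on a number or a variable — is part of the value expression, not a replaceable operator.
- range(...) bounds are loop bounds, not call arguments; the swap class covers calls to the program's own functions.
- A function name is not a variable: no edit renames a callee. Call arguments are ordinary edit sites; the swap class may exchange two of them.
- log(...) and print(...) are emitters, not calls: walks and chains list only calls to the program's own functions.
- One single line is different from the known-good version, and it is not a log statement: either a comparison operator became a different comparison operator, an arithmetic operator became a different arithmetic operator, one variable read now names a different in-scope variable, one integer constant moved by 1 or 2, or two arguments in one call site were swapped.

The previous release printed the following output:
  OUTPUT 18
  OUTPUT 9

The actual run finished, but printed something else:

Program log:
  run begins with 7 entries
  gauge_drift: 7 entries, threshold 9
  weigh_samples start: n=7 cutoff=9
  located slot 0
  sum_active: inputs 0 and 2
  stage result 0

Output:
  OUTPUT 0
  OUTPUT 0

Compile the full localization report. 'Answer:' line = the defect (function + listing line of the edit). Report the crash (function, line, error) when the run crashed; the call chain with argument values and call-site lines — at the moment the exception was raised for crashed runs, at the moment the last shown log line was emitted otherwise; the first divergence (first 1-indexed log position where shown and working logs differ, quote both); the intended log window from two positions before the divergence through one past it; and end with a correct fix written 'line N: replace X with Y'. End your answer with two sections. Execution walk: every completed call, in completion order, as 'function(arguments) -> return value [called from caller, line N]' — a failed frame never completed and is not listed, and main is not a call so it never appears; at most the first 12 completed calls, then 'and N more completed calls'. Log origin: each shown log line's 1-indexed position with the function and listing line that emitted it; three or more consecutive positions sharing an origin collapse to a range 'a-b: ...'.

Answer: the defect is in weigh_samples at line 11.
Core observation: The log first diverges at position 5: the faulty run prints 'sum_active: inputs 0 and 2' where the working version prints 'sum_active: inputs 18 and 2'.
Call chain: main.
First divergence: position 5 — shown 'sum_active: inputs 0 and 2', intended 'sum_active: inputs 18 and 2'.
Intended log window:
  3: weigh_samples start: n=7 cutoff=9
  4: located slot 0
  5: sum_active: inputs 18 and 2
  6: stage result 9
Execution walk:
  clip_value([9, 6, 2, 10, 6, 3, 1], 9) -> 0  [called from weigh_samples, line 8]
  weigh_samples([9, 6, 2, 10, 6, 3, 1], 9) -> 0  [called from gauge_drift, line 21]
  sum_active(0, 2) -> 0  [called from gauge_drift, line 23]
  gauge_drift([9, 6, 2, 10, 6, 3, 1], 9) -> 0  [called from main, line 29]
Log line origins:
  1: emitted by main (line 28)
  2: emitted by gauge_drift (line 20)
  3: emitted by weigh_samples (line 7)
  4: emitted by weigh_samples (line 9)
  5: emitted by sum_active (line 14)
  6: emitted by main (line 30)
A correct fix: line 11: replace `slot` with `count`.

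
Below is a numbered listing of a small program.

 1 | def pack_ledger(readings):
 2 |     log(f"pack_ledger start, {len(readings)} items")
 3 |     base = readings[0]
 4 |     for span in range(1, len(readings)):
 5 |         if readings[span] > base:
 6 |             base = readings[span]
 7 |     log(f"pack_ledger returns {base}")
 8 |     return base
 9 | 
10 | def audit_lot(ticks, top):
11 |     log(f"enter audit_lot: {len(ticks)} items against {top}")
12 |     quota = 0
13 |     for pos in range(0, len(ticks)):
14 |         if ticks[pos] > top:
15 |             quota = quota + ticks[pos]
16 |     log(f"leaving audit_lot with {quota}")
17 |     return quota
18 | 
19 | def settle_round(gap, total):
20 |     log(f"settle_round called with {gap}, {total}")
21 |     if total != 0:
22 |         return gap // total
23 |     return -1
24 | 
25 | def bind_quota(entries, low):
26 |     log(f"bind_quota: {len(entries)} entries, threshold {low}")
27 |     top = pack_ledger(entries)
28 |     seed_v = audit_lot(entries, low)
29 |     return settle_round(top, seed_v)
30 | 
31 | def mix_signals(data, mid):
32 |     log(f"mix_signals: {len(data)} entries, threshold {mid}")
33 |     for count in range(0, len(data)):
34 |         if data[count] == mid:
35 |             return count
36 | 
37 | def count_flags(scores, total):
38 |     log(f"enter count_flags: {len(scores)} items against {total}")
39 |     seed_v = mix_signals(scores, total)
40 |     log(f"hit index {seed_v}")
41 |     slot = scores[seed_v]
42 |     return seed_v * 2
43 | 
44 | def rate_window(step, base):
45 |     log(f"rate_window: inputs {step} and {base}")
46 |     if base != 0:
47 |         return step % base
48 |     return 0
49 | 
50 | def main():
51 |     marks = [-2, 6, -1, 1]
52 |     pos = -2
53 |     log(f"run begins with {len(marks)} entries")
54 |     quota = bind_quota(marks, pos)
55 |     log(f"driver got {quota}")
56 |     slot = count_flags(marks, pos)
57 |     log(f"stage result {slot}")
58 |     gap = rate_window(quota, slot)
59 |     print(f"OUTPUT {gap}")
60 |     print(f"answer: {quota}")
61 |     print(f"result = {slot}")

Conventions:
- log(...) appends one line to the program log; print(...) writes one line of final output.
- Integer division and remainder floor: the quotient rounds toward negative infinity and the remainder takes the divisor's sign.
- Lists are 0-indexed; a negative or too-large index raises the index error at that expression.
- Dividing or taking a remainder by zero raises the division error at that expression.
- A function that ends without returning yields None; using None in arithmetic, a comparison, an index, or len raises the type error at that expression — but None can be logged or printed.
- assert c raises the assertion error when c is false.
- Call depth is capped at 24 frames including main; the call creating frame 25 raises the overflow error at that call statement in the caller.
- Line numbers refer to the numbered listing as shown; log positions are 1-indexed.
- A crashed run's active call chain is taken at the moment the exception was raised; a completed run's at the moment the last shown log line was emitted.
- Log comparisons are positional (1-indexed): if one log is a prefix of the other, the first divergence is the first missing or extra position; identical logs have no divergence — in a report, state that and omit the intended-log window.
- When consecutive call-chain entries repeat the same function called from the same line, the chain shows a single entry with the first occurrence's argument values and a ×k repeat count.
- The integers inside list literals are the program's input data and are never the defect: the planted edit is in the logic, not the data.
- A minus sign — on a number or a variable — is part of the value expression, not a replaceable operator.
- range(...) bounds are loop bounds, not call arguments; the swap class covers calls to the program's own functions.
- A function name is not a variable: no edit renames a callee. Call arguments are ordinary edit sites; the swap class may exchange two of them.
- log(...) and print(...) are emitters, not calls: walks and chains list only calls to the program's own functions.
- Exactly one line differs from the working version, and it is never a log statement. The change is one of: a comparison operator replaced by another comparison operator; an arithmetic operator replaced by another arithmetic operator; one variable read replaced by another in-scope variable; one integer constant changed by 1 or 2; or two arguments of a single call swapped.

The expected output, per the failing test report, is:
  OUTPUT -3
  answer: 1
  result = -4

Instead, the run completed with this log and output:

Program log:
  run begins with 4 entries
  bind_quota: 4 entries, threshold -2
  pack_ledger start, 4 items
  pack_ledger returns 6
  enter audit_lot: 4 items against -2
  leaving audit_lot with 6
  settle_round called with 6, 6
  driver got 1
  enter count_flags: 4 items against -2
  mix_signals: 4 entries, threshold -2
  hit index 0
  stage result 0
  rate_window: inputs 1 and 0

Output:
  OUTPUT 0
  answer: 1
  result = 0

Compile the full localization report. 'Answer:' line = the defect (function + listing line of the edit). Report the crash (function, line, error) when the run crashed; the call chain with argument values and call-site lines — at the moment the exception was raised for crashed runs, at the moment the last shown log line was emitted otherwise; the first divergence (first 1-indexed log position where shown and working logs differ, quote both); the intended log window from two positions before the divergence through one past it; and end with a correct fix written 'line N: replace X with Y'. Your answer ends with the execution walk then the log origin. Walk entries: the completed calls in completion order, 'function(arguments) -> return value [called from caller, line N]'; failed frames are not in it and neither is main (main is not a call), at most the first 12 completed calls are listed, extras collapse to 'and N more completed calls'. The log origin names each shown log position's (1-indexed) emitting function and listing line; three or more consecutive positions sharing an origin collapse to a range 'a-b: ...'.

Answer: the defect is in count_flags at line 42.
The tell: Position 12 is the first bad log line: 'stage result 0' should read 'stage result -4'.
Call chain: main -> rate_window(1, 0) (called at line 58).
First divergence: position 12 — the shown line 'stage result 0' should read 'stage result -4'.
Intended log window:
  10: mix_signals: 4 entries, threshold -2
  11: hit index 0
  12: stage result -4
  13: rate_window: inputs 1 and -4
Execution walk:
  pack_ledger([-2, 6, -1, 1]) -> 6  [called from bind_quota, line 27]
  audit_lot([-2, 6, -1, 1], -2) -> 6  [called from bind_quota, line 28]
  settle_round(6, 6) -> 1  [called from bind_quota, line 29]
  bind_quota([-2, 6, -1, 1], -2) -> 1  [called from main, line 54]
  mix_signals([-2, 6, -1, 1], -2) -> 0  [called from count_flags, line 39]
  count_flags([-2, 6, -1, 1], -2) -> 0  [called from main, line 56]
  rate_window(1, 0) -> 0  [called from main, line 58]
Log origins:
  1 — main, line 53
  2 — bind_quota, line 26
  3 — pack_ledger, line 2
  4 — pack_ledger, line 7
  5 — audit_lot, line 11
  6 — audit_lot, line 16
  7 — settle_round, line 20
  8 — main, line 55
  9 — count_flags, line 38
  10 — mix_signals, line 32
  11 — count_flags, line 40
  12 — main, line 57
  13 — rate_window, line 45
A correct fix: line 42: replace `seed_v` with `slot`.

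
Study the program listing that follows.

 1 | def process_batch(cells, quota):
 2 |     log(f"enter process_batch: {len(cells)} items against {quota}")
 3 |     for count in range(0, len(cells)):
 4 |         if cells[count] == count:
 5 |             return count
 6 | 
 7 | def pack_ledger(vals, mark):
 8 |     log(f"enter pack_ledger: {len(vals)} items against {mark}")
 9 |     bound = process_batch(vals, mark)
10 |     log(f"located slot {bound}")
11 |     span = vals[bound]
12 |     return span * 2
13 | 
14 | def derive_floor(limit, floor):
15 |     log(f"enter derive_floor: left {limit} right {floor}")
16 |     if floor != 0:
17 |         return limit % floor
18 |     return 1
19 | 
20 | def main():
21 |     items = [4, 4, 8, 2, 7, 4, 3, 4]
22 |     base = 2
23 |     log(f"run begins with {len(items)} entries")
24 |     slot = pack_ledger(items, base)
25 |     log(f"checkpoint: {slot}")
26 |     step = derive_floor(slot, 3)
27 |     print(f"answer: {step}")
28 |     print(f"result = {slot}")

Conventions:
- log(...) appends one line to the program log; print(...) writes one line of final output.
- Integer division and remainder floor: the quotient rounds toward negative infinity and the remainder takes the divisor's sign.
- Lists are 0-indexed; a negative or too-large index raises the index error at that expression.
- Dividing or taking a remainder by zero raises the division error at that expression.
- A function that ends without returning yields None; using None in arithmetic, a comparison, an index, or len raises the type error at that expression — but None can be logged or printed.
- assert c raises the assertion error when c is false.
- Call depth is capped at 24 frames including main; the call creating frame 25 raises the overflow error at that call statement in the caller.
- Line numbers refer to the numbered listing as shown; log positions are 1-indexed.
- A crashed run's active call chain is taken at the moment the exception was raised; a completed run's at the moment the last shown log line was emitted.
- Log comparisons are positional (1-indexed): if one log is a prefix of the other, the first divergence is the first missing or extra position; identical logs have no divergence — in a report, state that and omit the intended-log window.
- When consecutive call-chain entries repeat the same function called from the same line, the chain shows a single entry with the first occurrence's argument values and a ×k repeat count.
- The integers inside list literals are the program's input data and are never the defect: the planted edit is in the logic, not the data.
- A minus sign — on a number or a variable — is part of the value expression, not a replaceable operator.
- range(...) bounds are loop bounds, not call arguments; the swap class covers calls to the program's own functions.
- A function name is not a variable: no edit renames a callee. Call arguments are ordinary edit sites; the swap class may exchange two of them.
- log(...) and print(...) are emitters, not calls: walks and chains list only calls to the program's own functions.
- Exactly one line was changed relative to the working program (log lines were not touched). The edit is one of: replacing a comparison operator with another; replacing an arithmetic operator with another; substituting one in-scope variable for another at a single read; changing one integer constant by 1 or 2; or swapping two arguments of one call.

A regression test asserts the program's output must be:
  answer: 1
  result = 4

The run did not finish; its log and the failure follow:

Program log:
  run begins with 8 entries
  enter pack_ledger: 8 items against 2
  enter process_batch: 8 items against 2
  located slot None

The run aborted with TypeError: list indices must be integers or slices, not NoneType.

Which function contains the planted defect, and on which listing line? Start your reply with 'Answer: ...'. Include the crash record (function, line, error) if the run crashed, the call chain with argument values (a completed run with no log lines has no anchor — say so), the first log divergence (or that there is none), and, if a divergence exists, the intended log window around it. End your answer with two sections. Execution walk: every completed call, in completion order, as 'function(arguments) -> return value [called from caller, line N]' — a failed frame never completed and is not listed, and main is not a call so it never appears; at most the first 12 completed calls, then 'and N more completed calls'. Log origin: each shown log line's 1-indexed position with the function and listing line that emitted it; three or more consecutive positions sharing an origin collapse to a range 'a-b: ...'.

Answer: the defect is in process_batch at line 4.
Key fact: The log first diverges at position 4: the faulty run prints 'located slot None' where the working version prints 'located slot 3'.
Crash: pack_ledger, line 11, TypeError.
Call chain: main -> pack_ledger([4, 4, 8, 2, 7, 4, 3, 4], 2) (called at line 24).
First divergence: position 4; shown 'located slot None' vs intended 'located slot 3'.
Intended log window:
  2: enter pack_ledger: 8 items against 2
  3: enter process_batch: 8 items against 2
  4: located slot 3
  5: checkpoint: 4
Execution walk:
  process_batch([4, 4, 8, 2, 7, 4, 3, 4], 2) -> None  [called from pack_ledger, line 9]
Log origins:
  1: logged in main at line 23
  2: logged in pack_ledger at line 8
  3: logged in process_batch at line 2
  4: logged in pack_ledger at line 10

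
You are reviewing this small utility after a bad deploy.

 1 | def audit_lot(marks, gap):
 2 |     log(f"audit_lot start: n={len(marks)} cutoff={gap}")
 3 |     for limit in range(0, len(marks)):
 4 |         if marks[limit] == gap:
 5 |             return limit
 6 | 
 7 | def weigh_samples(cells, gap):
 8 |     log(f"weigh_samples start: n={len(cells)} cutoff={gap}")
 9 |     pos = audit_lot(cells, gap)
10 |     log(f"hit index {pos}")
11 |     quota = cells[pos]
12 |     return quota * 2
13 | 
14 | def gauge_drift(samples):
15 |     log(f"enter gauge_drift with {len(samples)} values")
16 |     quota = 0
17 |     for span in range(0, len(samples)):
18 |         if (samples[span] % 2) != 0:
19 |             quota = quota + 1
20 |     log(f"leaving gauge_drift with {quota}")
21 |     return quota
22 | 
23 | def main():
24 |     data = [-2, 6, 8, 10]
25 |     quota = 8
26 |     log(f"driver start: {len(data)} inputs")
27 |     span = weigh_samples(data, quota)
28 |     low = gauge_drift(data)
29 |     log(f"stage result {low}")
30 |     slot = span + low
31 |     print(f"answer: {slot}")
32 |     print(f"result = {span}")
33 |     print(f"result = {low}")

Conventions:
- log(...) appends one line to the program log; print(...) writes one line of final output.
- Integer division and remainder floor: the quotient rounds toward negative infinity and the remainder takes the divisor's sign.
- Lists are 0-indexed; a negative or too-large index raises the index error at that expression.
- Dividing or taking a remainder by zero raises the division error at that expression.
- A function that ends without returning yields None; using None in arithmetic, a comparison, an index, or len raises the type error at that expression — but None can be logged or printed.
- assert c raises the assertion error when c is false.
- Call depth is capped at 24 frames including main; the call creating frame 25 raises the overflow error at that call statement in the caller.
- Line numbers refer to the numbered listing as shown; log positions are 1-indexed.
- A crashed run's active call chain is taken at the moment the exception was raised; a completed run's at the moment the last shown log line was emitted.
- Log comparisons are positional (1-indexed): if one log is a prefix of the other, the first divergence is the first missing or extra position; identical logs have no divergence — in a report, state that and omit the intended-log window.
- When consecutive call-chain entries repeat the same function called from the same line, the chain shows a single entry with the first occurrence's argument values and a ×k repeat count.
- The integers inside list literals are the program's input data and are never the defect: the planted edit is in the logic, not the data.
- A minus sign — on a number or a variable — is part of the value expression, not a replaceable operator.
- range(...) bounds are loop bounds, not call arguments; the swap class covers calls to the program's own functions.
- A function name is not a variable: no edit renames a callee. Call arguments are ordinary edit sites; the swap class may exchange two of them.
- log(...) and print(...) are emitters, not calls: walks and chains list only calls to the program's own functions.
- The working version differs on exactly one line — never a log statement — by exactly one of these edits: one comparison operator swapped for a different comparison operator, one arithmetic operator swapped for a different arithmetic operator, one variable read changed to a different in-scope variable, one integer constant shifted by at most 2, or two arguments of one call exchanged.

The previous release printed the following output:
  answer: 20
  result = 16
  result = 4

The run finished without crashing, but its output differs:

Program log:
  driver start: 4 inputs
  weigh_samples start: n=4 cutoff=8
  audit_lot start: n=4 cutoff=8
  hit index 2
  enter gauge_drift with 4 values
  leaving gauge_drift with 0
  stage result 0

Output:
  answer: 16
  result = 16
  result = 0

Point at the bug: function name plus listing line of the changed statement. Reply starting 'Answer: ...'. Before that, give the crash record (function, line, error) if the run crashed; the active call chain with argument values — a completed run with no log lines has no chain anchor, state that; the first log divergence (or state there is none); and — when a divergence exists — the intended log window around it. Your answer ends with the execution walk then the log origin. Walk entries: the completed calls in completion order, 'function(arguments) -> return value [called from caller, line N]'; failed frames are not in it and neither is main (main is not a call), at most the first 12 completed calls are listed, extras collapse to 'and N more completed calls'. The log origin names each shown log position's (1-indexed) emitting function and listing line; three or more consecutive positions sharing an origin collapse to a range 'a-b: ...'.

Answer: the defect is in gauge_drift at line 18.
Key observation: Position 6 is the first bad log line: 'leaving gauge_drift with 0' should read 'leaving gauge_drift with 4'.
Call chain: main.
First divergence: position 6 — shown 'leaving gauge_drift with 0', intended 'leaving gauge_drift with 4'.
Intended log window:
  4: hit index 2
  5: enter gauge_drift with 4 values
  6: leaving gauge_drift with 4
  7: stage result 4
Execution walk:
  audit_lot([-2, 6, 8, 10], 8) -> 2  [called from weigh_samples, line 9]
  weigh_samples([-2, 6, 8, 10], 8) -> 16  [called from main, line 27]
  gauge_drift([-2, 6, 8, 10]) -> 0  [called from main, line 28]
Origin of each log line:
  1: emitted by main (line 26)
  2: emitted by weigh_samples (line 8)
  3: emitted by audit_lot (line 2)
  4: emitted by weigh_samples (line 10)
  5: emitted by gauge_drift (line 15)
  6: emitted by gauge_drift (line 20)
  7: emitted by main (line 29)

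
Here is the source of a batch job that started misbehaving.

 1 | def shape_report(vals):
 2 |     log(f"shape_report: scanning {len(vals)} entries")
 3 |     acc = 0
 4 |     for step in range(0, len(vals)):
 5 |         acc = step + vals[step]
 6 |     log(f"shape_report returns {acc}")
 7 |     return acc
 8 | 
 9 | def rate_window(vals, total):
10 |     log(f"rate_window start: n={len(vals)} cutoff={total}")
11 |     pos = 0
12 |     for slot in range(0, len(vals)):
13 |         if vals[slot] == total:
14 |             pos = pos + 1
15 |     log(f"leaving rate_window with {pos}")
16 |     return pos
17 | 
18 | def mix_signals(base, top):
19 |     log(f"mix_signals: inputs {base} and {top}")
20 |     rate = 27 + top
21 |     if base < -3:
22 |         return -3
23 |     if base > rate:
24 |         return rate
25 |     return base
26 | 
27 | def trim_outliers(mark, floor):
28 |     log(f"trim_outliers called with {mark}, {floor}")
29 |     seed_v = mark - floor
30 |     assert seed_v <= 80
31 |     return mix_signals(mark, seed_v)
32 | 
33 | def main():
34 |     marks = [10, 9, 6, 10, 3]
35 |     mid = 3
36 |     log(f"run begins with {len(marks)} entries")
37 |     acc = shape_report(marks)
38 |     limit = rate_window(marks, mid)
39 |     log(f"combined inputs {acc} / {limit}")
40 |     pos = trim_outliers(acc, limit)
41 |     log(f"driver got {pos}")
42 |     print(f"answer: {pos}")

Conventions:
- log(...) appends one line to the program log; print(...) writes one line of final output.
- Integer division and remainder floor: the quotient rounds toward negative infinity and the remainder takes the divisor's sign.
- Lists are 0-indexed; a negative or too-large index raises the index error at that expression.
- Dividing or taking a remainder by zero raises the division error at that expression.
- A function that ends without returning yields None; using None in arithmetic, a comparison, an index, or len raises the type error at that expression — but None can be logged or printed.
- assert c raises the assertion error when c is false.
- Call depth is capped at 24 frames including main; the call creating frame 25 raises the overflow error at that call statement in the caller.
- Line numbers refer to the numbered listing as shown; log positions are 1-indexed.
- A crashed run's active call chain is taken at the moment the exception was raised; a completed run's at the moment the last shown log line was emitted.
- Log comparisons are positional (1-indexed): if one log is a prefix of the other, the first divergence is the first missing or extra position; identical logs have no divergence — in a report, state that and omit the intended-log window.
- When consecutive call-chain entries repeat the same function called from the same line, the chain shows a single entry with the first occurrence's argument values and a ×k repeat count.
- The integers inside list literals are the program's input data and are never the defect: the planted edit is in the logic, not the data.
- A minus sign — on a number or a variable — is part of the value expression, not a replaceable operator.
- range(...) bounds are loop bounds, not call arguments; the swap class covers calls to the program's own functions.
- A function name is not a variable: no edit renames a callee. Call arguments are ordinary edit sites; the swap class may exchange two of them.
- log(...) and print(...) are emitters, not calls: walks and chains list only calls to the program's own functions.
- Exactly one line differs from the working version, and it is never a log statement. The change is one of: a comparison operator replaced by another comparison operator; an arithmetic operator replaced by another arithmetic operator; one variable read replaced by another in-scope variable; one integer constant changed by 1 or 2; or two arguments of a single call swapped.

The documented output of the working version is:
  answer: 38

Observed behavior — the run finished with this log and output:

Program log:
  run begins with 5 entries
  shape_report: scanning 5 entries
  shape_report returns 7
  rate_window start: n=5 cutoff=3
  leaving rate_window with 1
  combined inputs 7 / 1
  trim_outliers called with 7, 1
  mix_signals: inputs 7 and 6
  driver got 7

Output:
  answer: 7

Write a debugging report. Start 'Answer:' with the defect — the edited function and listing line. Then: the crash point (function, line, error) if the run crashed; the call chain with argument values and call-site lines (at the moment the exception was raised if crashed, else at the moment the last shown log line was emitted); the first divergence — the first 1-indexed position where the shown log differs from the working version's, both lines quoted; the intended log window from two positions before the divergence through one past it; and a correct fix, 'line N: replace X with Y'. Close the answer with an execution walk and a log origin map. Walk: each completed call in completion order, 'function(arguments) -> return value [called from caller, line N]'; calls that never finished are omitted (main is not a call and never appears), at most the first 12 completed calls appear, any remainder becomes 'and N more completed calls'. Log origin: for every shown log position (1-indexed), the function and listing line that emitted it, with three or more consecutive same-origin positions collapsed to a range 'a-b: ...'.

Answer: the defect is in shape_report at line 5.
Key observation: Log line 3 is where behavior first shows: 'shape_report returns 7' appears instead of 'shape_report returns 38'.
Call chain: main.
First divergence: at position 3 the run shows 'shape_report returns 7' where the working version logs 'shape_report returns 38'.
Intended log window:
  1: run begins with 5 entries
  2: shape_report: scanning 5 entries
  3: shape_report returns 38
  4: rate_window start: n=5 cutoff=3
Execution walk:
  shape_report([10, 9, 6, 10, 3]) -> 7  [called from main, line 37]
  rate_window([10, 9, 6, 10, 3], 3) -> 1  [called from main, line 38]
  mix_signals(7, 6) -> 7  [called from trim_outliers, line 31]
  trim_outliers(7, 1) -> 7  [called from main, line 40]
Log line origins:
  1: emitted by main (line 36)
  2: emitted by shape_report (line 2)
  3: emitted by shape_report (line 6)
  4: emitted by rate_window (line 10)
  5: emitted by rate_window (line 15)
  6: emitted by main (line 39)
  7: emitted by trim_outliers (line 28)
  8: emitted by mix_signals (line 19)
  9: emitted by main (line 41)
A correct fix: line 5: replace `step + vals[step]` with `acc + vals[step]`.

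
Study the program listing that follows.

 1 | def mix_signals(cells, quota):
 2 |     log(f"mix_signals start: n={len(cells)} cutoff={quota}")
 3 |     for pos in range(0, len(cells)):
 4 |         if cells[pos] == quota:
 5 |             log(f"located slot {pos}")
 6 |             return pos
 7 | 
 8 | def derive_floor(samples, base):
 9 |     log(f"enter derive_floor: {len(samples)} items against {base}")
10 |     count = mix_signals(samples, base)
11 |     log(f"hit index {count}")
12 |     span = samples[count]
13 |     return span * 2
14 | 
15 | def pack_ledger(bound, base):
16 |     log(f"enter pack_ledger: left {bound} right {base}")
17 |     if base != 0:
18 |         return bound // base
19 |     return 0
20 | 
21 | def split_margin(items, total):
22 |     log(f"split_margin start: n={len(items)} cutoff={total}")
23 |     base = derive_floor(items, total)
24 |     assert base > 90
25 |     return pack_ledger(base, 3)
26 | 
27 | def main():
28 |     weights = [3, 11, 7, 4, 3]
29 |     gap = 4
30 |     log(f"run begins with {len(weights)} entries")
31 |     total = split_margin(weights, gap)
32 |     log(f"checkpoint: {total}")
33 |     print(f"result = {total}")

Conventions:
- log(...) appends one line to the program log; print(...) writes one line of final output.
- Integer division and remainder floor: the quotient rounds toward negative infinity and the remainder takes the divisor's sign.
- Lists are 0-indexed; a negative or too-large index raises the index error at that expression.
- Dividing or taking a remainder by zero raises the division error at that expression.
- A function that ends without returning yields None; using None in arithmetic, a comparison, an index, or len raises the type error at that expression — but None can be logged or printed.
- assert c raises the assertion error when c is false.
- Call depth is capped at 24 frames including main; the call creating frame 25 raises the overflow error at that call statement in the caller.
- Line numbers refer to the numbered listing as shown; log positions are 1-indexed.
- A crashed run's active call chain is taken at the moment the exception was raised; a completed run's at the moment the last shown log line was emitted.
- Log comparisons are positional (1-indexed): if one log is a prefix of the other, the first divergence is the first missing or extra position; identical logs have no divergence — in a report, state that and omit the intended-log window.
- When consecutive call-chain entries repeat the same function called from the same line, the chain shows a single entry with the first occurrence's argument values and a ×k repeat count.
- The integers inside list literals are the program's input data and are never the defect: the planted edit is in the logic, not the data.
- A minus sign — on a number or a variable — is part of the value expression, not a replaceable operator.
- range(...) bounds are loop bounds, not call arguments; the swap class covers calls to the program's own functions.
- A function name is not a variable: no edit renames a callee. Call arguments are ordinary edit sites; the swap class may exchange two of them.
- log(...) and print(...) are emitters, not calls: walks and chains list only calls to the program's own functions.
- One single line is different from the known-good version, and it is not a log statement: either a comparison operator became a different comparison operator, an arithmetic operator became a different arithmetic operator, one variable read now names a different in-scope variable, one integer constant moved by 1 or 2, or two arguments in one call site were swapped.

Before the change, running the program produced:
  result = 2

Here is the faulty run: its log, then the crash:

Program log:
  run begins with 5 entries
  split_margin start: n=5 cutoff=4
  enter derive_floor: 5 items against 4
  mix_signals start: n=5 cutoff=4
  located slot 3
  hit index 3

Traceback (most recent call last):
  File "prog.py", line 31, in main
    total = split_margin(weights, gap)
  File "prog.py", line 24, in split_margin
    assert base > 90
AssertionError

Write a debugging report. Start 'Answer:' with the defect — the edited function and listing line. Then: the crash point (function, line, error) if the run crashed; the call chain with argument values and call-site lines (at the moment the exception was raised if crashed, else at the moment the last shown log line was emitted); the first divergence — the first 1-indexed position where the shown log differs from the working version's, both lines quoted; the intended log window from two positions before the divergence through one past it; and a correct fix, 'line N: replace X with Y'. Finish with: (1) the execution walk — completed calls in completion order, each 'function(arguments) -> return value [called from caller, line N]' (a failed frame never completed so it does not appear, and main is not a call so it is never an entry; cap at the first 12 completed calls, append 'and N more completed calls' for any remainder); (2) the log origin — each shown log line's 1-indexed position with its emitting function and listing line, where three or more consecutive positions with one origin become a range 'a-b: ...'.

Answer: the defect is in split_margin at line 24.
Core observation: The shown log is a 6-line prefix of the intended one, whose next entry is 'enter pack_ledger: left 8 right 3'.
Crash: split_margin, line 24, AssertionError.
Call chain: main -> split_margin([3, 11, 7, 4, 3], 4) (called at line 31).
First divergence: position 7 — the faulty run's log ends after 6 lines; the working version continues with 'enter pack_ledger: left 8 right 3'.
Intended log window:
  5: located slot 3
  6: hit index 3
  7: enter pack_ledger: left 8 right 3
  8: checkpoint: 2
Execution walk:
  mix_signals([3, 11, 7, 4, 3], 4) -> 3  [called from derive_floor, line 10]
  derive_floor([3, 11, 7, 4, 3], 4) -> 8  [called from split_margin, line 23]
Log origins:
  1 — main, line 30
  2 — split_margin, line 22
  3 — derive_floor, line 9
  4 — mix_signals, line 2
  5 — mix_signals, line 5
  6 — derive_floor, line 11
A correct fix: line 24: replace `>` with `<=`.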